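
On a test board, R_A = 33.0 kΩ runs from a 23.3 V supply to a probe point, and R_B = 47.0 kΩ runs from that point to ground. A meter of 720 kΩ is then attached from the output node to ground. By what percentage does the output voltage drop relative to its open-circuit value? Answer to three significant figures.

2.62 %

The divider's output (Thévenin) resistance is R_A‖R_B = 19.39 kΩ.
Fractional drop under load = R_th/(R_th + R_L) = 19.39 / (19.39 + 720) = 0.02622.
So the output falls by 2.62 %.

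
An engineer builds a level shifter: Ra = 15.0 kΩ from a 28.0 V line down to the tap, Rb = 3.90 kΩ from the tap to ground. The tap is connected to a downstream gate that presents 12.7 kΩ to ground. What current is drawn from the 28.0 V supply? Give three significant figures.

I ≈ 1.56 mA

Rb‖R_L = 2.984 kΩ, so the source sees Ra + Rb‖R_L = 17.98 kΩ.
I = 28.0 V / 17.98 kΩ = 1.56 mA.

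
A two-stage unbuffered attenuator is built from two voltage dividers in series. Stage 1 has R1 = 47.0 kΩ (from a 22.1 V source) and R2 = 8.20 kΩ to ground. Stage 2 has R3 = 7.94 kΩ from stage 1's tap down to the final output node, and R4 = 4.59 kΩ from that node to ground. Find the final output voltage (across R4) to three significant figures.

Stage 2 presents R3+R4 = 12.53 kΩ as a load on stage 1's tap.
Stage 1's lower leg becomes R2‖(R3+R4) = 4.956 kΩ, so V_mid = 22.1 × 4.956/51.96 = 2.108 V.
Stage 2 is itself unloaded: V_out = V_mid × R4/(R3+R4) = 2.108 × 4.59/12.53 = 0.772 V.

V_out ≈ 0.772 V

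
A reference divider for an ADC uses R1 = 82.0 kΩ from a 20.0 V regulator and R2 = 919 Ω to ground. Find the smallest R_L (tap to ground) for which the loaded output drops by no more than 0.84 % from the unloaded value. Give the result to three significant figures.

Output resistance R_th = R1‖R2 = (82000 × 919)/82920 = 908.8 Ω.
The fractional drop is R_th/(R_th + R_L); requiring this ≤ 0.00840 gives R_L ≥ R_th(1/0.00840 − 1) = 908.8 × 118.0 = 107 kΩ.

R_L(min) ≈ 107 kΩ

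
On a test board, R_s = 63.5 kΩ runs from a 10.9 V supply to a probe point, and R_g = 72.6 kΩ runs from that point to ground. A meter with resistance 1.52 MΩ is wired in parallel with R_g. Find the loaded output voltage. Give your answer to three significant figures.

V_out ≈ 5.69 V

The load sits in parallel with R_g: R_g‖R_L = (72.6 × 1520) / (72.6 + 1520) = 69.29 kΩ.
V_out = 10.9 × 69.29 / (63.5 + 69.29) = 10.9 × 69.29/132.8 = 5.69 V.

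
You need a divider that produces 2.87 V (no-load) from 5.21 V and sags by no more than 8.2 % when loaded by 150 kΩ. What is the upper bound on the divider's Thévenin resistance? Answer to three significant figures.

Loading drop = R_th/(R_th + R_L) ≤ 0.0820, so R_th ≤ R_L · ε/(1−ε) = 150 kΩ × 0.0820/0.9180 = 13.4 kΩ.
(Any R1, R2 with R2/(R1+R2) = 0.551 and R1‖R2 ≤ 13.4 kΩ will meet the spec.)

R_th ≤ 13.4 kΩ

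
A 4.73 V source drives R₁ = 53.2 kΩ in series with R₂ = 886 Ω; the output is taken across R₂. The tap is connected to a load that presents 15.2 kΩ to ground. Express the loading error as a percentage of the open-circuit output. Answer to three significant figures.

The divider's output (Thévenin) resistance is R₁‖R₂ = 871.5 Ω.
Fractional drop under load = R_th/(R_th + R_L) = 871.5 / (871.5 + 15200) = 0.05423.
So the output falls by 5.42 %.

5.42 %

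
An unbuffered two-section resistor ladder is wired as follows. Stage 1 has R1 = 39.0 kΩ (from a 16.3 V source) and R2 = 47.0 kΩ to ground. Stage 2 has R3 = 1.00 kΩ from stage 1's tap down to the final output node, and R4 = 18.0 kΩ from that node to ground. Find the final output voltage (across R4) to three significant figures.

V_out ≈ 3.98 V

Stage 2 presents R3+R4 = 19.00 kΩ as a load on stage 1's tap.
Stage 1's lower leg becomes R2‖(R3+R4) = 13.53 kΩ, so V_mid = 16.3 × 13.53/52.53 = 4.198 V.
Stage 2 is itself unloaded: V_out = V_mid × R4/(R3+R4) = 4.198 × 18.0/19.00 = 3.98 V.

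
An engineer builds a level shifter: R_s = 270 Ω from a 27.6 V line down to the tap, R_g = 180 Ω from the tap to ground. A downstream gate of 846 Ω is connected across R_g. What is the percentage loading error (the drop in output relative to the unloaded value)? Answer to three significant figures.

The divider's output (Thévenin) resistance is R_s‖R_g = 108.0 Ω.
Fractional drop under load = R_th/(R_th + R_L) = 108.0 / (108.0 + 846) = 0.1132.
So the output falls by 11.3 %.

11.3 %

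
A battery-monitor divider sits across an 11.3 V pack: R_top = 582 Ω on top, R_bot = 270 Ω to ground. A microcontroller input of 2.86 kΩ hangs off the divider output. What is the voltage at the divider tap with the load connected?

The load sits in parallel with R_bot: R_bot‖R_L = (270 × 2860) / (270 + 2860) = 246.7 Ω.
V_out = 11.3 × 246.7 / (582 + 246.7) = 11.3 × 246.7/828.7 = 3.36 V.

V_out ≈ 3.36 V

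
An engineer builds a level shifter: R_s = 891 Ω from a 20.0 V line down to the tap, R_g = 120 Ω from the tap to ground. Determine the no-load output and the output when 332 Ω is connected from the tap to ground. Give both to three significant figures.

Open-circuit: V = 20.0 × 120/(891 + 120) = 2.37 V.
With the load, R_g becomes R_g‖R_L = 88.14 Ω, so V = 20.0 × 88.14/979.1 = 1.80 V.

Unloaded: 2.37 V; loaded: 1.80 V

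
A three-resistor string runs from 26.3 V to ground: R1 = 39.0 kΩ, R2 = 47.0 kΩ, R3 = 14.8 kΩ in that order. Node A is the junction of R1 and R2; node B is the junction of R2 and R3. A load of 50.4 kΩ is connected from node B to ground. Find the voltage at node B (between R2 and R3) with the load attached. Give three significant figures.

At node B, R3 is in parallel with the load: R3‖R_L = 11.44 kΩ.
Below node A the resistance is R2 + (R3‖R_L) = 58.44 kΩ, so V_A = 26.3 × 58.44/97.44 = 15.77 V.
Then V_B = V_A × (R3‖R_L)/(R2 + R3‖R_L) = 15.77 × 11.44/58.44 = 3.09 V.

V ≈ 3.09 V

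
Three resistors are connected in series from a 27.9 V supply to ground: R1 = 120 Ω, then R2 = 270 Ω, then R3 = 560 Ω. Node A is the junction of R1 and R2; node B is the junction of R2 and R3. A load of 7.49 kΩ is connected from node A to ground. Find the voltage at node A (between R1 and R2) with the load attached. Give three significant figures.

V ≈ 24.0 V

Below node A the series string R2+R3 = 830.0 Ω sits in parallel with the 7490 Ω load: 747.2 Ω.
V_A = 27.9 × 747.2/(120 + 747.2) = 24.0 V.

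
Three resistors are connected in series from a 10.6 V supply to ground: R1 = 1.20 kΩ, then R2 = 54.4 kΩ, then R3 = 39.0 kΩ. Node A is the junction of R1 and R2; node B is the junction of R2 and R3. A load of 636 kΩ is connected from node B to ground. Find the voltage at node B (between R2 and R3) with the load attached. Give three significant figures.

At node B, R3 is in parallel with the load: R3‖R_L = 36.75 kΩ.
Below node A the resistance is R2 + (R3‖R_L) = 91.15 kΩ, so V_A = 10.6 × 91.15/92.35 = 10.46 V.
Then V_B = V_A × (R3‖R_L)/(R2 + R3‖R_L) = 10.46 × 36.75/91.15 = 4.22 V.

V ≈ 4.22 V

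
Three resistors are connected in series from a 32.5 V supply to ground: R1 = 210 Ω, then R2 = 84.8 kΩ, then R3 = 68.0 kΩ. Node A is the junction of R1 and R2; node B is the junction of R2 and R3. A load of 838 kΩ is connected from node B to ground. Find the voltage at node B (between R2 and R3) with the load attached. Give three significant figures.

V ≈ 13.8 V

At node B, R3 is in parallel with the load: R3‖R_L = 62900 Ω.
Below node A the resistance is R2 + (R3‖R_L) = 147700 Ω, so V_A = 32.5 × 147700/147900 = 32.45 V.
Then V_B = V_A × (R3‖R_L)/(R2 + R3‖R_L) = 32.45 × 62900/147700 = 13.8 V.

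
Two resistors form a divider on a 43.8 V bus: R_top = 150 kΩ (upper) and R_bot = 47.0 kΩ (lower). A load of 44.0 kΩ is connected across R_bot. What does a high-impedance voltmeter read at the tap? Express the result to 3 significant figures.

V_out ≈ 5.76 V

The load sits in parallel with R_bot: R_bot‖R_L = (47.0 × 44.0) / (47.0 + 44.0) = 22.73 kΩ.
V_out = 43.8 × 22.73 / (150 + 22.73) = 43.8 × 22.73/172.7 = 5.76 V.
(Unloaded it would have been 10.4 V.)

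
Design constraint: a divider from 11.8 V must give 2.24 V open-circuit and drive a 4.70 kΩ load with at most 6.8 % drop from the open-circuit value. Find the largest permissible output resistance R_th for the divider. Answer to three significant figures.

R_th ≤ 343 Ω

Loading drop = R_th/(R_th + R_L) ≤ 0.0680, so R_th ≤ R_L · ε/(1−ε) = 4.70 kΩ × 0.0680/0.9320 = 343 Ω.
(Any R1, R2 with R2/(R1+R2) = 0.190 and R1‖R2 ≤ 343 Ω will meet the spec.)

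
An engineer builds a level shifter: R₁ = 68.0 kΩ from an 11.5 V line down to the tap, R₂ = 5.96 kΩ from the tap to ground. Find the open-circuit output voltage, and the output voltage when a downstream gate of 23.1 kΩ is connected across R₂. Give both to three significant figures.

Unloaded: 0.927 V; loaded: 0.749 V

Open-circuit: V = 11.5 × 5.96/(68.0 + 5.96) = 0.927 V.
With the load, R₂ becomes R₂‖R_L = 4.738 kΩ, so V = 11.5 × 4.738/72.74 = 0.749 V.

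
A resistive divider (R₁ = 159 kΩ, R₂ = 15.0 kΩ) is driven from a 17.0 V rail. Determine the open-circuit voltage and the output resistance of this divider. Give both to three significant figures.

V_th = 1.47 V, R_th = 13.7 kΩ

V_th is the open-circuit tap voltage: 17.0 × 15.0/(159 + 15.0) = 1.47 V.
With the supply zeroed, R₁ and R₂ appear in parallel from the tap: R_th = R₁‖R₂ = (159 × 15.0)/174.0 = 13.7 kΩ.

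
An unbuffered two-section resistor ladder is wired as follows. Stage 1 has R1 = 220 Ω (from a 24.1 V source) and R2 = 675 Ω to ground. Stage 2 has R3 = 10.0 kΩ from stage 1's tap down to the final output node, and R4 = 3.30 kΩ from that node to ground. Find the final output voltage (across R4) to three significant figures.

Stage 2 presents R3+R4 = 13300 Ω as a load on stage 1's tap.
Stage 1's lower leg becomes R2‖(R3+R4) = 642.4 Ω, so V_mid = 24.1 × 642.4/862.4 = 17.95 V.
Stage 2 is itself unloaded: V_out = V_mid × R4/(R3+R4) = 17.95 × 3300/13300 = 4.45 V.

V_out ≈ 4.45 V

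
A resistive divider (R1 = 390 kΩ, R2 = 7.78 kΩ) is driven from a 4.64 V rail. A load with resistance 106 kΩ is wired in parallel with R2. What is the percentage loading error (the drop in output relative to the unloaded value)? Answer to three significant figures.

6.71 %

The divider's output (Thévenin) resistance is R1‖R2 = 7.628 kΩ.
Fractional drop under load = R_th/(R_th + R_L) = 7.628 / (7.628 + 106) = 0.06713.
So the output falls by 6.71 %.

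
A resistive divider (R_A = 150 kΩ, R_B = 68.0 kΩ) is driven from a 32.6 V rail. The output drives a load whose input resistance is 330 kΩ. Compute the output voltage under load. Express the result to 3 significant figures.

The load sits in parallel with R_B: R_B‖R_L = (68.0 × 330) / (68.0 + 330) = 56.38 kΩ.
V_out = 32.6 × 56.38 / (150 + 56.38) = 32.6 × 56.38/206.4 = 8.91 V.

V_out ≈ 8.91 V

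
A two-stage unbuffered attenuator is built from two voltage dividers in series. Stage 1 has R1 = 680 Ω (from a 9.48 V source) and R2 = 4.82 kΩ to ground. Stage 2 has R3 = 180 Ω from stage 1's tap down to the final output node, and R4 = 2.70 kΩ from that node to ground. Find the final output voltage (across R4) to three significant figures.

V_out ≈ 6.45 V

Stage 2 presents R3+R4 = 2880 Ω as a load on stage 1's tap.
Stage 1's lower leg becomes R2‖(R3+R4) = 1803 Ω, so V_mid = 9.48 × 1803/2483 = 6.884 V.
Stage 2 is itself unloaded: V_out = V_mid × R4/(R3+R4) = 6.884 × 2700/2880 = 6.45 V.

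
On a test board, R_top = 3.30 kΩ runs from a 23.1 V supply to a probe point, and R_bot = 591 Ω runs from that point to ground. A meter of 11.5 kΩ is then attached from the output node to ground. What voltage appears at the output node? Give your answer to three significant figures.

The load sits in parallel with R_bot: R_bot‖R_L = (591 × 11500) / (591 + 11500) = 562.1 Ω.
V_out = 23.1 × 562.1 / (3300 + 562.1) = 23.1 × 562.1/3862 = 3.36 V.
(Unloaded it would have been 3.51 V.)

V_out ≈ 3.36 V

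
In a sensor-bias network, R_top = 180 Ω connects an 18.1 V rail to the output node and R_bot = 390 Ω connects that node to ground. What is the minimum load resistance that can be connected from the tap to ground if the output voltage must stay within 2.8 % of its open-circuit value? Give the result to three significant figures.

R_L(min) ≈ 4.28 kΩ

Output resistance R_th = R_top‖R_bot = (180 × 390)/570.0 = 123.2 Ω.
The fractional drop is R_th/(R_th + R_L); requiring this ≤ 0.0280 gives R_L ≥ R_th(1/0.0280 − 1) = 123.2 × 34.71 = 4.28 kΩ.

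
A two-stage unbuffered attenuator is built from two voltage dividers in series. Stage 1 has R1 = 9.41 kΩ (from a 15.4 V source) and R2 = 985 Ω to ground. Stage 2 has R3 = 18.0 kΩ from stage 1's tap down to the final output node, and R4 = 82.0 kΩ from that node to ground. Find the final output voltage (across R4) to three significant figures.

V_out ≈ 1.19 V

Stage 2 presents R3+R4 = 100000 Ω as a load on stage 1's tap.
Stage 1's lower leg becomes R2‖(R3+R4) = 975.4 Ω, so V_mid = 15.4 × 975.4/10390 = 1.446 V.
Stage 2 is itself unloaded: V_out = V_mid × R4/(R3+R4) = 1.446 × 82000/100000 = 1.19 V.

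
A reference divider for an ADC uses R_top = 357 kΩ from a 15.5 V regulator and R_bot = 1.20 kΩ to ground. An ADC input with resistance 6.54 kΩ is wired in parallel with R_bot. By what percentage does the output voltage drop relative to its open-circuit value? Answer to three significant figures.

15.5 %

The divider's output (Thévenin) resistance is R_top‖R_bot = 1.196 kΩ.
Fractional drop under load = R_th/(R_th + R_L) = 1.196 / (1.196 + 6.54) = 0.1546.
So the output falls by 15.5 %.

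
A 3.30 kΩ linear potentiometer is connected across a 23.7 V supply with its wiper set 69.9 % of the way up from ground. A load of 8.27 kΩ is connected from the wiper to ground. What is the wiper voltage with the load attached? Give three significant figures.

The wiper splits the pot into (1−α)R = 993.3 Ω above and αR = 2307 Ω below.
Lower section ‖ load = 1804 Ω.
V_wiper = 23.7 × 1804/(993.3 + 1804) = 15.3 V.

V ≈ 15.3 V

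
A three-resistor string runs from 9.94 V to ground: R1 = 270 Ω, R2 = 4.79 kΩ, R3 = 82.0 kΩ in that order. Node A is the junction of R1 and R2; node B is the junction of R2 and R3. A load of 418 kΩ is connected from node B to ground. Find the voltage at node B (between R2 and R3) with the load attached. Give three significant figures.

V ≈ 9.26 V

At node B, R3 is in parallel with the load: R3‖R_L = 68550 Ω.
Below node A the resistance is R2 + (R3‖R_L) = 73340 Ω, so V_A = 9.94 × 73340/73610 = 9.904 V.
Then V_B = V_A × (R3‖R_L)/(R2 + R3‖R_L) = 9.904 × 68550/73340 = 9.26 V.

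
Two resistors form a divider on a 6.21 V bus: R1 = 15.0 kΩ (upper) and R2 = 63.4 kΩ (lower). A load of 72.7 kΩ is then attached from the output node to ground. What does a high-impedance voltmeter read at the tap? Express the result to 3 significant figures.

The load sits in parallel with R2: R2‖R_L = (63.4 × 72.7) / (63.4 + 72.7) = 33.87 kΩ.
V_out = 6.21 × 33.87 / (15.0 + 33.87) = 6.21 × 33.87/48.87 = 4.30 V.

V_out ≈ 4.30 V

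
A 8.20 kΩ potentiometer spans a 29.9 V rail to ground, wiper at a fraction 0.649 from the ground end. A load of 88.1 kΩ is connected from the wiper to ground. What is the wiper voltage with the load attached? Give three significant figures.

The wiper splits the pot into (1−α)R = 2.878 kΩ above and αR = 5.322 kΩ below.
Lower section ‖ load = 5.019 kΩ.
V_wiper = 29.9 × 5.019/(2.878 + 5.019) = 19.0 V.

V ≈ 19.0 V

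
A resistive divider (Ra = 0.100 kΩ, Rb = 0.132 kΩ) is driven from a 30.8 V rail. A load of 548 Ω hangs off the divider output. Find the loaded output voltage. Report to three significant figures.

The load sits in parallel with Rb: Rb‖R_L = (132 × 548) / (132 + 548) = 106.4 Ω.
V_out = 30.8 × 106.4 / (100 + 106.4) = 30.8 × 106.4/206.4 = 15.9 V.

V_out ≈ 15.9 V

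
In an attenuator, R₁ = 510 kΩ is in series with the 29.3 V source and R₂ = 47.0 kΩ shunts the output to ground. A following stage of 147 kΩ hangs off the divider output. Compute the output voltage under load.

V_out ≈ 1.91 V

The load sits in parallel with R₂: R₂‖R_L = (47.0 × 147) / (47.0 + 147) = 35.61 kΩ.
V_out = 29.3 × 35.61 / (510 + 35.61) = 29.3 × 35.61/545.6 = 1.91 V.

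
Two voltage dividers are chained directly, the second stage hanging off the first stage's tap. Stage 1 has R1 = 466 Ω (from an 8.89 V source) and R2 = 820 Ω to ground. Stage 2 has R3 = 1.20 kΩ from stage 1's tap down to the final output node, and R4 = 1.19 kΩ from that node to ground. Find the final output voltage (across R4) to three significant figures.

V_out ≈ 2.51 V

Stage 2 presents R3+R4 = 2390 Ω as a load on stage 1's tap.
Stage 1's lower leg becomes R2‖(R3+R4) = 610.5 Ω, so V_mid = 8.89 × 610.5/1077 = 5.042 V.
Stage 2 is itself unloaded: V_out = V_mid × R4/(R3+R4) = 5.042 × 1190/2390 = 2.51 V.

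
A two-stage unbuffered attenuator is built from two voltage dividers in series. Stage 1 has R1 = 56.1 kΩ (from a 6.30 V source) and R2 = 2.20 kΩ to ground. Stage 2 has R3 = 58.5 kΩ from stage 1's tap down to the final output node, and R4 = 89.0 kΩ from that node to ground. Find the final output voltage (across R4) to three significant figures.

Stage 2 presents R3+R4 = 147.5 kΩ as a load on stage 1's tap.
Stage 1's lower leg becomes R2‖(R3+R4) = 2.168 kΩ, so V_mid = 6.30 × 2.168/58.27 = 0.2344 V.
Stage 2 is itself unloaded: V_out = V_mid × R4/(R3+R4) = 0.2344 × 89.0/147.5 = 0.141 V.

V_out ≈ 0.141 V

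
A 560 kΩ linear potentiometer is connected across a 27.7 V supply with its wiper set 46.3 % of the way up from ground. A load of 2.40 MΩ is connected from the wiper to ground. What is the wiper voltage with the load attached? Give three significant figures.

The wiper splits the pot into (1−α)R = 300.7 kΩ above and αR = 259.3 kΩ below.
Lower section ‖ load = 234.0 kΩ.
V_wiper = 27.7 × 234.0/(300.7 + 234.0) = 12.1 V.

V ≈ 12.1 V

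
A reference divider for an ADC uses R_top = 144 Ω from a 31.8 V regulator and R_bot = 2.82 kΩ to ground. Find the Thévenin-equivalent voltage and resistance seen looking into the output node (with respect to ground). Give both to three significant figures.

V_th = 30.3 V, R_th = 137 Ω

V_th is the open-circuit tap voltage: 31.8 × 2820/(144 + 2820) = 30.3 V.
With the supply zeroed, R_top and R_bot appear in parallel from the tap: R_th = R_top‖R_bot = (144 × 2820)/2964 = 137 Ω.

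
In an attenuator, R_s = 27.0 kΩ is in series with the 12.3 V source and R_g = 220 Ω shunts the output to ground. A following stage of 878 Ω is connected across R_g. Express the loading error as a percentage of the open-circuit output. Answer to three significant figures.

Unloaded V = 12.3 × 220/27220 = 0.09941 V.
Loaded: R_g‖R_L = 175.9 Ω, giving V = 12.3 × 175.9/27180 = 0.07962 V.
Drop = (0.09941 − 0.07962) / 0.09941 = 19.9 %.

19.9 %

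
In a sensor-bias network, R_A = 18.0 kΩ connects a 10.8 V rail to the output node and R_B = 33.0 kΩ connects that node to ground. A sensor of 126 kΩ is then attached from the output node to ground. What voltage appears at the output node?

V_out ≈ 6.40 V

The load sits in parallel with R_B: R_B‖R_L = (33.0 × 126) / (33.0 + 126) = 26.15 kΩ.
V_out = 10.8 × 26.15 / (18.0 + 26.15) = 10.8 × 26.15/44.15 = 6.40 V.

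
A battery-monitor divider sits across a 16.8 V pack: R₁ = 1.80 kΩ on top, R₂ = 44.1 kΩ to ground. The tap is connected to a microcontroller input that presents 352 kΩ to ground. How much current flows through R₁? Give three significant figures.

R₂‖R_L = 39.19 kΩ, so the source sees R₁ + R₂‖R_L = 40.99 kΩ.
I = 16.8 V / 40.99 kΩ = 0.410 mA.

I ≈ 0.410 mA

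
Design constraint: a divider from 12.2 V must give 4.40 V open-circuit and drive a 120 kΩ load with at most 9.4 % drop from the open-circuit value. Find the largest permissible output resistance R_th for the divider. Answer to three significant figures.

Loading drop = R_th/(R_th + R_L) ≤ 0.0940, so R_th ≤ R_L · ε/(1−ε) = 120 kΩ × 0.0940/0.9060 = 12.5 kΩ.

R_th ≤ 12.5 kΩ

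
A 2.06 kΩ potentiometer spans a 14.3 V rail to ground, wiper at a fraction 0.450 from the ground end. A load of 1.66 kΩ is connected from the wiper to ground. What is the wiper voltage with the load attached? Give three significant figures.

V ≈ 4.92 V

The wiper splits the pot into (1−α)R = 1133 Ω above and αR = 927.0 Ω below.
Lower section ‖ load = 594.8 Ω.
V_wiper = 14.3 × 594.8/(1133 + 594.8) = 4.92 V.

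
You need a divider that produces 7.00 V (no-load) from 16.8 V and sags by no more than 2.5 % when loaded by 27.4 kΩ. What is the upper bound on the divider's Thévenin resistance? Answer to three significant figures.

R_th ≤ 703 Ω

Loading drop = R_th/(R_th + R_L) ≤ 0.0250, so R_th ≤ R_L · ε/(1−ε) = 27.4 kΩ × 0.0250/0.9750 = 703 Ω.
(Any R1, R2 with R2/(R1+R2) = 0.417 and R1‖R2 ≤ 703 Ω will meet the spec.)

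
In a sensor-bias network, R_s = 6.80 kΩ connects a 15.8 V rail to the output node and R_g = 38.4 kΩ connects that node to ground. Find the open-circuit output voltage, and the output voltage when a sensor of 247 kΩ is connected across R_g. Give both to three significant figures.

Open-circuit: V = 15.8 × 38.4/(6.80 + 38.4) = 13.4 V.
With the load, R_g becomes R_g‖R_L = 33.23 kΩ, so V = 15.8 × 33.23/40.03 = 13.1 V.

Unloaded: 13.4 V; loaded: 13.1 V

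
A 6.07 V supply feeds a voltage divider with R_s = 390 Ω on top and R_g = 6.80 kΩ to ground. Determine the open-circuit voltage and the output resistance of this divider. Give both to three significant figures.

V_th is the open-circuit tap voltage: 6.07 × 6800/(390 + 6800) = 5.74 V.
With the supply zeroed, R_s and R_g appear in parallel from the tap: R_th = R_s‖R_g = (390 × 6800)/7190 = 369 Ω.

V_th = 5.74 V, R_th = 369 Ω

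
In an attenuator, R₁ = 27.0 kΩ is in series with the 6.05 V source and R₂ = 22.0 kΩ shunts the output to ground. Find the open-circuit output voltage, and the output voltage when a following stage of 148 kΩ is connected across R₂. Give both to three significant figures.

Unloaded: 2.72 V; loaded: 2.51 V

Open-circuit: V = 6.05 × 22.0/(27.0 + 22.0) = 2.72 V.
With the load, R₂ becomes R₂‖R_L = 19.15 kΩ, so V = 6.05 × 19.15/46.15 = 2.51 V.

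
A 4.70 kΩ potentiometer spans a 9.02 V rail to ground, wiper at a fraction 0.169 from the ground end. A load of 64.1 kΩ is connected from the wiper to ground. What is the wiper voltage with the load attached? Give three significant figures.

V ≈ 1.51 V

The wiper splits the pot into (1−α)R = 3906 Ω above and αR = 794.3 Ω below.
Lower section ‖ load = 784.6 Ω.
V_wiper = 9.02 × 784.6/(3906 + 784.6) = 1.51 V.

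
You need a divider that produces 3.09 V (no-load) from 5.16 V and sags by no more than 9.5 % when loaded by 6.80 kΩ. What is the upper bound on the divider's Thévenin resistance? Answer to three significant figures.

R_th ≤ 714 Ω

Loading drop = R_th/(R_th + R_L) ≤ 0.0950, so R_th ≤ R_L · ε/(1−ε) = 6.80 kΩ × 0.0950/0.9050 = 714 Ω.
(Any R1, R2 with R2/(R1+R2) = 0.599 and R1‖R2 ≤ 714 Ω will meet the spec.)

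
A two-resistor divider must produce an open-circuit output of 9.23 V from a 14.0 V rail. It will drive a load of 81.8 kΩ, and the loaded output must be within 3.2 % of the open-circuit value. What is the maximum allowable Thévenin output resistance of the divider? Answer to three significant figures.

Loading drop = R_th/(R_th + R_L) ≤ 0.0320, so R_th ≤ R_L · ε/(1−ε) = 81.8 kΩ × 0.0320/0.9680 = 2.70 kΩ.
(Any R1, R2 with R2/(R1+R2) = 0.659 and R1‖R2 ≤ 2.70 kΩ will meet the spec.)

R_th ≤ 2.70 kΩ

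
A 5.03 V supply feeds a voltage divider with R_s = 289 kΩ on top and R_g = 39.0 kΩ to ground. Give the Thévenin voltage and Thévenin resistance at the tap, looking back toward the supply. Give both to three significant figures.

V_th is the open-circuit tap voltage: 5.03 × 39.0/(289 + 39.0) = 0.598 V.
With the supply zeroed, R_s and R_g appear in parallel from the tap: R_th = R_s‖R_g = (289 × 39.0)/328.0 = 34.4 kΩ.

V_th = 0.598 V, R_th = 34.4 kΩ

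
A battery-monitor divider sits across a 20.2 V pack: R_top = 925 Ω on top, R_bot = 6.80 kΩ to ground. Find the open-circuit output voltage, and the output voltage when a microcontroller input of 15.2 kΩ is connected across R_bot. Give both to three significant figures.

Open-circuit: V = 20.2 × 6800/(925 + 6800) = 17.8 V.
With the load, R_bot becomes R_bot‖R_L = 4698 Ω, so V = 20.2 × 4698/5623 = 16.9 V.

Unloaded: 17.8 V; loaded: 16.9 V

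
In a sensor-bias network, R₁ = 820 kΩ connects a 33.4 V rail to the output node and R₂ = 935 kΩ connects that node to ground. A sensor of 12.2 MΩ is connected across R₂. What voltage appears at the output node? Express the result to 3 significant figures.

The load sits in parallel with R₂: R₂‖R_L = (935 × 12200) / (935 + 12200) = 868.4 kΩ.
V_out = 33.4 × 868.4 / (820 + 868.4) = 33.4 × 868.4/1688 = 17.2 V.
(Unloaded it would have been 17.8 V.)

V_out ≈ 17.2 V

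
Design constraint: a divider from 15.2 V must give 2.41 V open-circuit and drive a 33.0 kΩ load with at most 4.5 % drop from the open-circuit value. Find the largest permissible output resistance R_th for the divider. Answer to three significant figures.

R_th ≤ 1.55 kΩ

Loading drop = R_th/(R_th + R_L) ≤ 0.0450, so R_th ≤ R_L · ε/(1−ε) = 33.0 kΩ × 0.0450/0.9550 = 1.55 kΩ.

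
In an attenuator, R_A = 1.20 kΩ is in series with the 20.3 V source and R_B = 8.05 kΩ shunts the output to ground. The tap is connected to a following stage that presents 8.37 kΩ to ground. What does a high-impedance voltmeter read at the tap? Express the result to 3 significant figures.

V_out ≈ 15.7 V

The load sits in parallel with R_B: R_B‖R_L = (8.05 × 8.37) / (8.05 + 8.37) = 4.103 kΩ.
V_out = 20.3 × 4.103 / (1.20 + 4.103) = 20.3 × 4.103/5.303 = 15.7 V.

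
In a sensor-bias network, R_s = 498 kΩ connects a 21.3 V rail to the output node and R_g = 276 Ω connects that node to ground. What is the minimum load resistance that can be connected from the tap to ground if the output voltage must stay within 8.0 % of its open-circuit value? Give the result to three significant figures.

Output resistance R_th = R_s‖R_g = (498000 × 276)/498300 = 275.8 Ω.
The fractional drop is R_th/(R_th + R_L); requiring this ≤ 0.0800 gives R_L ≥ R_th(1/0.0800 − 1) = 275.8 × 11.50 = 3.17 kΩ.

R_L(min) ≈ 3.17 kΩ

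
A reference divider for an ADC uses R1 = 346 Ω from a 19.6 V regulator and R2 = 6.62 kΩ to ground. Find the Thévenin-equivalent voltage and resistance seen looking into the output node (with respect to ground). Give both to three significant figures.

V_th = 18.6 V, R_th = 329 Ω

V_th is the open-circuit tap voltage: 19.6 × 6620/(346 + 6620) = 18.6 V.
With the supply zeroed, R1 and R2 appear in parallel from the tap: R_th = R1‖R2 = (346 × 6620)/6966 = 329 Ω.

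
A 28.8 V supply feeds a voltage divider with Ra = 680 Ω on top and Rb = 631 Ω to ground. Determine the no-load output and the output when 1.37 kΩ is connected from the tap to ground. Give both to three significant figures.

Open-circuit: V = 28.8 × 631/(680 + 631) = 13.9 V.
With the load, Rb becomes Rb‖R_L = 432.0 Ω, so V = 28.8 × 432.0/1112 = 11.2 V.

Unloaded: 13.9 V; loaded: 11.2 V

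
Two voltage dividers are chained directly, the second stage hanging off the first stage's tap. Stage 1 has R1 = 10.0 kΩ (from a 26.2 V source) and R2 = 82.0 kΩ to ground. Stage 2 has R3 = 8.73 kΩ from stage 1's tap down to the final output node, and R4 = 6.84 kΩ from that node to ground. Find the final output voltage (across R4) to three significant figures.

V_out ≈ 6.52 V

Stage 2 presents R3+R4 = 15.57 kΩ as a load on stage 1's tap.
Stage 1's lower leg becomes R2‖(R3+R4) = 13.09 kΩ, so V_mid = 26.2 × 13.09/23.09 = 14.85 V.
Stage 2 is itself unloaded: V_out = V_mid × R4/(R3+R4) = 14.85 × 6.84/15.57 = 6.52 V.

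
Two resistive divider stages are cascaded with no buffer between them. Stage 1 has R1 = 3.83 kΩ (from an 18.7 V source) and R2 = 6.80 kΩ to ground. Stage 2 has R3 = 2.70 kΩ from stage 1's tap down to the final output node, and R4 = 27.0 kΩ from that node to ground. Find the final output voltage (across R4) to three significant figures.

V_out ≈ 10.0 V

Stage 2 presents R3+R4 = 29.70 kΩ as a load on stage 1's tap.
Stage 1's lower leg becomes R2‖(R3+R4) = 5.533 kΩ, so V_mid = 18.7 × 5.533/9.363 = 11.05 V.
Stage 2 is itself unloaded: V_out = V_mid × R4/(R3+R4) = 11.05 × 27.0/29.70 = 10.0 V.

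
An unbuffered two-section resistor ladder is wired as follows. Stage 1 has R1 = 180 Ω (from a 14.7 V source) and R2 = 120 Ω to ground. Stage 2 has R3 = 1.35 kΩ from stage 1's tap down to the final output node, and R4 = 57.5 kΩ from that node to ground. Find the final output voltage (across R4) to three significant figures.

Stage 2 presents R3+R4 = 58850 Ω as a load on stage 1's tap.
Stage 1's lower leg becomes R2‖(R3+R4) = 119.8 Ω, so V_mid = 14.7 × 119.8/299.8 = 5.873 V.
Stage 2 is itself unloaded: V_out = V_mid × R4/(R3+R4) = 5.873 × 57500/58850 = 5.74 V.

V_out ≈ 5.74 V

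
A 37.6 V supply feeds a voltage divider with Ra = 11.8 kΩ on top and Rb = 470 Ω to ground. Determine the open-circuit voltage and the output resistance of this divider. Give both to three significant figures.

V_th is the open-circuit tap voltage: 37.6 × 470/(11800 + 470) = 1.44 V.
With the supply zeroed, Ra and Rb appear in parallel from the tap: R_th = Ra‖Rb = (11800 × 470)/12270 = 452 Ω.

V_th = 1.44 V, R_th = 452 Ω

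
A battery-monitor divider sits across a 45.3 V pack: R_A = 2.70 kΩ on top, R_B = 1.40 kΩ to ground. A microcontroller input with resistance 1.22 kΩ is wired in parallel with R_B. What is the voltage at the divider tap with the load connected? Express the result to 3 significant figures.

The load sits in parallel with R_B: R_B‖R_L = (1.40 × 1.22) / (1.40 + 1.22) = 0.6519 kΩ.
V_out = 45.3 × 0.6519 / (2.70 + 0.6519) = 45.3 × 0.6519/3.352 = 8.81 V.

V_out ≈ 8.81 V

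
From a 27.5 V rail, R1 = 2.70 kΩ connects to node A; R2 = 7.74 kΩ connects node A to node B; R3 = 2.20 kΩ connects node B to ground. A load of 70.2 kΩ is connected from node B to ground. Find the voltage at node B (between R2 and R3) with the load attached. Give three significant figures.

At node B, R3 is in parallel with the load: R3‖R_L = 2.133 kΩ.
Below node A the resistance is R2 + (R3‖R_L) = 9.873 kΩ, so V_A = 27.5 × 9.873/12.57 = 21.59 V.
Then V_B = V_A × (R3‖R_L)/(R2 + R3‖R_L) = 21.59 × 2.133/9.873 = 4.67 V.

V ≈ 4.67 V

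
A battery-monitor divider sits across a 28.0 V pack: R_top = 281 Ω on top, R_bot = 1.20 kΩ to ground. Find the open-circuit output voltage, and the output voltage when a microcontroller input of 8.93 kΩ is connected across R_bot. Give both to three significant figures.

Open-circuit: V = 28.0 × 1200/(281 + 1200) = 22.7 V.
With the load, R_bot becomes R_bot‖R_L = 1058 Ω, so V = 28.0 × 1058/1339 = 22.1 V.

Unloaded: 22.7 V; loaded: 22.1 V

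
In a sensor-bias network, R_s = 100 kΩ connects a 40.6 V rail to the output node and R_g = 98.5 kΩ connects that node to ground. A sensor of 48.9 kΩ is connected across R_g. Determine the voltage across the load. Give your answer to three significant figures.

V_out ≈ 10.0 V

The load sits in parallel with R_g: R_g‖R_L = (98.5 × 48.9) / (98.5 + 48.9) = 32.68 kΩ.
V_out = 40.6 × 32.68 / (100 + 32.68) = 40.6 × 32.68/132.7 = 10.0 V.
(Unloaded it would have been 20.1 V.)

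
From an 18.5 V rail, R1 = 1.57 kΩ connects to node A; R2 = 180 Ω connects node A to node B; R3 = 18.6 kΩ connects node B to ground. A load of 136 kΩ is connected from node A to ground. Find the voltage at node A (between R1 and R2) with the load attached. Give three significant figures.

Below node A the series string R2+R3 = 18780 Ω sits in parallel with the 136000 Ω load: 16500 Ω.
V_A = 18.5 × 16500/(1570 + 16500) = 16.9 V.

V ≈ 16.9 V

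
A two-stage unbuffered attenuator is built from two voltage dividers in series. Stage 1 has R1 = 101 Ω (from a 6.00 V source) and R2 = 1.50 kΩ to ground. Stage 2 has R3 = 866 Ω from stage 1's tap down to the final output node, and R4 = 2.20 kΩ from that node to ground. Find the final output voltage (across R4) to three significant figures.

Stage 2 presents R3+R4 = 3066 Ω as a load on stage 1's tap.
Stage 1's lower leg becomes R2‖(R3+R4) = 1007 Ω, so V_mid = 6.00 × 1007/1108 = 5.453 V.
Stage 2 is itself unloaded: V_out = V_mid × R4/(R3+R4) = 5.453 × 2200/3066 = 3.91 V.

V_out ≈ 3.91 V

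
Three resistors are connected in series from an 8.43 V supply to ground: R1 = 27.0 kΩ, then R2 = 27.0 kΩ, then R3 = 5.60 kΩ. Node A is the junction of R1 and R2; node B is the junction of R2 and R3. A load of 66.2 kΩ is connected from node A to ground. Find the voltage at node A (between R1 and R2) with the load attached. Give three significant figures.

Below node A the series string R2+R3 = 32.60 kΩ sits in parallel with the 66.2 kΩ load: 21.84 kΩ.
V_A = 8.43 × 21.84/(27.0 + 21.84) = 3.77 V.

V ≈ 3.77 V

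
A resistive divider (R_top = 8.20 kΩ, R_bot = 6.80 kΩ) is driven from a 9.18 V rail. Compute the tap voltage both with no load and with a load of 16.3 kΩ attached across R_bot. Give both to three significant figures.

Open-circuit: V = 9.18 × 6.80/(8.20 + 6.80) = 4.16 V.
With the load, R_bot becomes R_bot‖R_L = 4.798 kΩ, so V = 9.18 × 4.798/13.00 = 3.39 V.

Unloaded: 4.16 V; loaded: 3.39 V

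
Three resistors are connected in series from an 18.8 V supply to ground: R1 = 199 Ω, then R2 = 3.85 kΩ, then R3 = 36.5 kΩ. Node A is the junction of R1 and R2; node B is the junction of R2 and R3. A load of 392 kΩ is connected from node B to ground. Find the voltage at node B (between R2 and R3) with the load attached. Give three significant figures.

At node B, R3 is in parallel with the load: R3‖R_L = 33390 Ω.
Below node A the resistance is R2 + (R3‖R_L) = 37240 Ω, so V_A = 18.8 × 37240/37440 = 18.70 V.
Then V_B = V_A × (R3‖R_L)/(R2 + R3‖R_L) = 18.70 × 33390/37240 = 16.8 V.

V ≈ 16.8 V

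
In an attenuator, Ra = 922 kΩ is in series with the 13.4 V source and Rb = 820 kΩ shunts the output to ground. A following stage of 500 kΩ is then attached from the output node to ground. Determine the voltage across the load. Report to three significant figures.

V_out ≈ 3.38 V

The load sits in parallel with Rb: Rb‖R_L = (820 × 500) / (820 + 500) = 310.6 kΩ.
V_out = 13.4 × 310.6 / (922 + 310.6) = 13.4 × 310.6/1233 = 3.38 V.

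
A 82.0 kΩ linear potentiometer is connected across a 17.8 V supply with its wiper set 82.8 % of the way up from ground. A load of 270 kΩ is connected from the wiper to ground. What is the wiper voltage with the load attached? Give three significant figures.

V ≈ 14.1 V

The wiper splits the pot into (1−α)R = 14.10 kΩ above and αR = 67.90 kΩ below.
Lower section ‖ load = 54.25 kΩ.
V_wiper = 17.8 × 54.25/(14.10 + 54.25) = 14.1 V.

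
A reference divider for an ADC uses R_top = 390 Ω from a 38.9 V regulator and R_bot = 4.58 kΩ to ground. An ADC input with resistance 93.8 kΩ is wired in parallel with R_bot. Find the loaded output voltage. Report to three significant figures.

V_out ≈ 35.7 V

The load sits in parallel with R_bot: R_bot‖R_L = (4580 × 93800) / (4580 + 93800) = 4367 Ω.
V_out = 38.9 × 4367 / (390 + 4367) = 38.9 × 4367/4757 = 35.7 V.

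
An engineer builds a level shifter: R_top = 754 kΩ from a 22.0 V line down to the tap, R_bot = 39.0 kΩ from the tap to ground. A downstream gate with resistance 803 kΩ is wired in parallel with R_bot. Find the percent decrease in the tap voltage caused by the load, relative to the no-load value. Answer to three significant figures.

The divider's output (Thévenin) resistance is R_top‖R_bot = 37.08 kΩ.
Fractional drop under load = R_th/(R_th + R_L) = 37.08 / (37.08 + 803) = 0.04414.
So the output falls by 4.41 %.

4.41 %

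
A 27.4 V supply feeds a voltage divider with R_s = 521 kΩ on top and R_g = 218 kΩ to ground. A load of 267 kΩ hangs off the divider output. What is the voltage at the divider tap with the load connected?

The load sits in parallel with R_g: R_g‖R_L = (218 × 267) / (218 + 267) = 120.0 kΩ.
V_out = 27.4 × 120.0 / (521 + 120.0) = 27.4 × 120.0/641.0 = 5.13 V.

V_out ≈ 5.13 V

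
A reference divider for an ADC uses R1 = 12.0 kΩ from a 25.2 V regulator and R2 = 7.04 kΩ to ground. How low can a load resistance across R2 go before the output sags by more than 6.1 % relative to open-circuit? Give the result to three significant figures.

R_L(min) ≈ 68.3 kΩ

Output resistance R_th = R1‖R2 = (12.0 × 7.04)/19.04 = 4.437 kΩ.
The fractional drop is R_th/(R_th + R_L); requiring this ≤ 0.0610 gives R_L ≥ R_th(1/0.0610 − 1) = 4.437 × 15.39 = 68.3 kΩ.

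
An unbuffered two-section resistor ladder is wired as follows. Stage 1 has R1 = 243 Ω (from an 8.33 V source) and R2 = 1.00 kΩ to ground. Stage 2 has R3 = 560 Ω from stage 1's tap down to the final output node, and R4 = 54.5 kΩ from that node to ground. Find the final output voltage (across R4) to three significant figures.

Stage 2 presents R3+R4 = 55060 Ω as a load on stage 1's tap.
Stage 1's lower leg becomes R2‖(R3+R4) = 982.2 Ω, so V_mid = 8.33 × 982.2/1225 = 6.678 V.
Stage 2 is itself unloaded: V_out = V_mid × R4/(R3+R4) = 6.678 × 54500/55060 = 6.61 V.

V_out ≈ 6.61 V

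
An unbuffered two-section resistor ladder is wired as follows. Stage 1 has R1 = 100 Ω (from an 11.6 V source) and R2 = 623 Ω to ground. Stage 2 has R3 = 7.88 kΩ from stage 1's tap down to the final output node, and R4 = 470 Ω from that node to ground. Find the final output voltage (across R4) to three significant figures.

V_out ≈ 0.557 V

Stage 2 presents R3+R4 = 8350 Ω as a load on stage 1's tap.
Stage 1's lower leg becomes R2‖(R3+R4) = 579.7 Ω, so V_mid = 11.6 × 579.7/679.7 = 9.893 V.
Stage 2 is itself unloaded: V_out = V_mid × R4/(R3+R4) = 9.893 × 470/8350 = 0.557 V.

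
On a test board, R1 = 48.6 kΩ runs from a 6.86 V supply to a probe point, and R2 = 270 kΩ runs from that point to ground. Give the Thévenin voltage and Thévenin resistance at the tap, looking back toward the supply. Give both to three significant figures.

V_th is the open-circuit tap voltage: 6.86 × 270/(48.6 + 270) = 5.81 V.
With the supply zeroed, R1 and R2 appear in parallel from the tap: R_th = R1‖R2 = (48.6 × 270)/318.6 = 41.2 kΩ.

V_th = 5.81 V, R_th = 41.2 kΩ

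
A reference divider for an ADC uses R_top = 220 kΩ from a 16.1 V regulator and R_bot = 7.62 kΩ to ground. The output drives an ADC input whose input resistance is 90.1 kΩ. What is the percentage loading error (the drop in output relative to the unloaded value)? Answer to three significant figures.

The divider's output (Thévenin) resistance is R_top‖R_bot = 7.365 kΩ.
Fractional drop under load = R_th/(R_th + R_L) = 7.365 / (7.365 + 90.1) = 0.07556.
So the output falls by 7.56 %.

7.56 %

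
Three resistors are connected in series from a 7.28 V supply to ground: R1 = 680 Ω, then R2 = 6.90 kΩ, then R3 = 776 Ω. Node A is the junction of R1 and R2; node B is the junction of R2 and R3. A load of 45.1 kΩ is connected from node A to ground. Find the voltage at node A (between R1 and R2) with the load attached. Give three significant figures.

Below node A the series string R2+R3 = 7676 Ω sits in parallel with the 45100 Ω load: 6560 Ω.
V_A = 7.28 × 6560/(680 + 6560) = 6.60 V.

V ≈ 6.60 V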